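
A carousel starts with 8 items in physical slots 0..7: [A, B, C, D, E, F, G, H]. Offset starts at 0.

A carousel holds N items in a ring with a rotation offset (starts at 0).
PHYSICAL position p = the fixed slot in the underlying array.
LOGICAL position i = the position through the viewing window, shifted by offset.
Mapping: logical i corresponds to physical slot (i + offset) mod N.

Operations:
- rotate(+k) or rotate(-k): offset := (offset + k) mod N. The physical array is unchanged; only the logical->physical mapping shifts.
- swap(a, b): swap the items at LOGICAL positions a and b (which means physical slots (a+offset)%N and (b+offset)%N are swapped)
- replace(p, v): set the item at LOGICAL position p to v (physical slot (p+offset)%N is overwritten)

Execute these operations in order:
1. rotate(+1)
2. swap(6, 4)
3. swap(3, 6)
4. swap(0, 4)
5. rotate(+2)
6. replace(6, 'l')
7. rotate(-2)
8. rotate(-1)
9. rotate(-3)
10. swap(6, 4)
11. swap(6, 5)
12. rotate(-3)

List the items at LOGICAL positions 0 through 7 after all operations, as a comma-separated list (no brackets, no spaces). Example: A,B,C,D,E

After op 1 (rotate(+1)): offset=1, physical=[A,B,C,D,E,F,G,H], logical=[B,C,D,E,F,G,H,A]
After op 2 (swap(6, 4)): offset=1, physical=[A,B,C,D,E,H,G,F], logical=[B,C,D,E,H,G,F,A]
After op 3 (swap(3, 6)): offset=1, physical=[A,B,C,D,F,H,G,E], logical=[B,C,D,F,H,G,E,A]
After op 4 (swap(0, 4)): offset=1, physical=[A,H,C,D,F,B,G,E], logical=[H,C,D,F,B,G,E,A]
After op 5 (rotate(+2)): offset=3, physical=[A,H,C,D,F,B,G,E], logical=[D,F,B,G,E,A,H,C]
After op 6 (replace(6, 'l')): offset=3, physical=[A,l,C,D,F,B,G,E], logical=[D,F,B,G,E,A,l,C]
After op 7 (rotate(-2)): offset=1, physical=[A,l,C,D,F,B,G,E], logical=[l,C,D,F,B,G,E,A]
After op 8 (rotate(-1)): offset=0, physical=[A,l,C,D,F,B,G,E], logical=[A,l,C,D,F,B,G,E]
After op 9 (rotate(-3)): offset=5, physical=[A,l,C,D,F,B,G,E], logical=[B,G,E,A,l,C,D,F]
After op 10 (swap(6, 4)): offset=5, physical=[A,D,C,l,F,B,G,E], logical=[B,G,E,A,D,C,l,F]
After op 11 (swap(6, 5)): offset=5, physical=[A,D,l,C,F,B,G,E], logical=[B,G,E,A,D,l,C,F]
After op 12 (rotate(-3)): offset=2, physical=[A,D,l,C,F,B,G,E], logical=[l,C,F,B,G,E,A,D]

Answer: l,C,F,B,G,E,A,D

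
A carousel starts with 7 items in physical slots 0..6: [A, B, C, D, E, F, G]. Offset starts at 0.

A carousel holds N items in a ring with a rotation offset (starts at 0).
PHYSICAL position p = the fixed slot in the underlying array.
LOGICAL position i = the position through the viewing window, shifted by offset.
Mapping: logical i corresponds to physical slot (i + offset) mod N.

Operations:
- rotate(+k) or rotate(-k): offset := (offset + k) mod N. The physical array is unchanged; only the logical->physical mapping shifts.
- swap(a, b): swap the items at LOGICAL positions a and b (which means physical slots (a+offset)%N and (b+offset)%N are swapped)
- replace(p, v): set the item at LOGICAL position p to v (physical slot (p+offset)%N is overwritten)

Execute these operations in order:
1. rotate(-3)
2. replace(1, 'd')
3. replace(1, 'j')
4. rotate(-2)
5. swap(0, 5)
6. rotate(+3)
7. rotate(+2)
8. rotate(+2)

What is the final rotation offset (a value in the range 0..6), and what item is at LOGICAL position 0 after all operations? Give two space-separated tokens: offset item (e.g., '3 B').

Answer: 2 A

Derivation:
After op 1 (rotate(-3)): offset=4, physical=[A,B,C,D,E,F,G], logical=[E,F,G,A,B,C,D]
After op 2 (replace(1, 'd')): offset=4, physical=[A,B,C,D,E,d,G], logical=[E,d,G,A,B,C,D]
After op 3 (replace(1, 'j')): offset=4, physical=[A,B,C,D,E,j,G], logical=[E,j,G,A,B,C,D]
After op 4 (rotate(-2)): offset=2, physical=[A,B,C,D,E,j,G], logical=[C,D,E,j,G,A,B]
After op 5 (swap(0, 5)): offset=2, physical=[C,B,A,D,E,j,G], logical=[A,D,E,j,G,C,B]
After op 6 (rotate(+3)): offset=5, physical=[C,B,A,D,E,j,G], logical=[j,G,C,B,A,D,E]
After op 7 (rotate(+2)): offset=0, physical=[C,B,A,D,E,j,G], logical=[C,B,A,D,E,j,G]
After op 8 (rotate(+2)): offset=2, physical=[C,B,A,D,E,j,G], logical=[A,D,E,j,G,C,B]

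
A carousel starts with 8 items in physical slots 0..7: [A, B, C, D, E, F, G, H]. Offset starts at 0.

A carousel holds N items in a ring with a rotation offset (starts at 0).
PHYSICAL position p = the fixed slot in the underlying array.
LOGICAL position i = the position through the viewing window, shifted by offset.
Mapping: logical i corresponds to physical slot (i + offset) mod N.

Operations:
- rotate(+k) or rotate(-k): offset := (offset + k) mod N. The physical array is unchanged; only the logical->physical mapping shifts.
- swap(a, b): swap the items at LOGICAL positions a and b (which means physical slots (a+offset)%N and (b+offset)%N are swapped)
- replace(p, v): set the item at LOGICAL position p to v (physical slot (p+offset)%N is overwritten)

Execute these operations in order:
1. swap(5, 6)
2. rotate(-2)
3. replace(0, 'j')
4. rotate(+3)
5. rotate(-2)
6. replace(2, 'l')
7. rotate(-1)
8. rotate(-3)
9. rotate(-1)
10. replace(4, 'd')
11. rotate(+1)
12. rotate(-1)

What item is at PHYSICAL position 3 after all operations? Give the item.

Answer: D

Derivation:
After op 1 (swap(5, 6)): offset=0, physical=[A,B,C,D,E,G,F,H], logical=[A,B,C,D,E,G,F,H]
After op 2 (rotate(-2)): offset=6, physical=[A,B,C,D,E,G,F,H], logical=[F,H,A,B,C,D,E,G]
After op 3 (replace(0, 'j')): offset=6, physical=[A,B,C,D,E,G,j,H], logical=[j,H,A,B,C,D,E,G]
After op 4 (rotate(+3)): offset=1, physical=[A,B,C,D,E,G,j,H], logical=[B,C,D,E,G,j,H,A]
After op 5 (rotate(-2)): offset=7, physical=[A,B,C,D,E,G,j,H], logical=[H,A,B,C,D,E,G,j]
After op 6 (replace(2, 'l')): offset=7, physical=[A,l,C,D,E,G,j,H], logical=[H,A,l,C,D,E,G,j]
After op 7 (rotate(-1)): offset=6, physical=[A,l,C,D,E,G,j,H], logical=[j,H,A,l,C,D,E,G]
After op 8 (rotate(-3)): offset=3, physical=[A,l,C,D,E,G,j,H], logical=[D,E,G,j,H,A,l,C]
After op 9 (rotate(-1)): offset=2, physical=[A,l,C,D,E,G,j,H], logical=[C,D,E,G,j,H,A,l]
After op 10 (replace(4, 'd')): offset=2, physical=[A,l,C,D,E,G,d,H], logical=[C,D,E,G,d,H,A,l]
After op 11 (rotate(+1)): offset=3, physical=[A,l,C,D,E,G,d,H], logical=[D,E,G,d,H,A,l,C]
After op 12 (rotate(-1)): offset=2, physical=[A,l,C,D,E,G,d,H], logical=[C,D,E,G,d,H,A,l]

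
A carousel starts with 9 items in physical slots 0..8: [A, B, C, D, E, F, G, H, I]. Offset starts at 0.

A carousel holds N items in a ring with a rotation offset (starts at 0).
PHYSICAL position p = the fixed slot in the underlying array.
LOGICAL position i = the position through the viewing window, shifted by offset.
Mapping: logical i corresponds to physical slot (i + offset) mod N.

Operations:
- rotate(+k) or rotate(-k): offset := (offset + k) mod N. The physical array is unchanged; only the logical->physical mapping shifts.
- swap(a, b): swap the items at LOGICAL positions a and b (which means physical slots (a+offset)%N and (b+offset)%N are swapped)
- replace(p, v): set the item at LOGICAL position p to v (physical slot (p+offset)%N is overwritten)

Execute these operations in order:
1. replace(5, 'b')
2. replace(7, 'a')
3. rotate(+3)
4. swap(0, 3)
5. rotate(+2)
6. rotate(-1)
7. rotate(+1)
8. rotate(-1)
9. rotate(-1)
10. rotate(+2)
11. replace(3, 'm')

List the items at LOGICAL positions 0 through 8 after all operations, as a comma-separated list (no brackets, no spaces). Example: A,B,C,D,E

Answer: b,D,a,m,A,B,C,G,E

Derivation:
After op 1 (replace(5, 'b')): offset=0, physical=[A,B,C,D,E,b,G,H,I], logical=[A,B,C,D,E,b,G,H,I]
After op 2 (replace(7, 'a')): offset=0, physical=[A,B,C,D,E,b,G,a,I], logical=[A,B,C,D,E,b,G,a,I]
After op 3 (rotate(+3)): offset=3, physical=[A,B,C,D,E,b,G,a,I], logical=[D,E,b,G,a,I,A,B,C]
After op 4 (swap(0, 3)): offset=3, physical=[A,B,C,G,E,b,D,a,I], logical=[G,E,b,D,a,I,A,B,C]
After op 5 (rotate(+2)): offset=5, physical=[A,B,C,G,E,b,D,a,I], logical=[b,D,a,I,A,B,C,G,E]
After op 6 (rotate(-1)): offset=4, physical=[A,B,C,G,E,b,D,a,I], logical=[E,b,D,a,I,A,B,C,G]
After op 7 (rotate(+1)): offset=5, physical=[A,B,C,G,E,b,D,a,I], logical=[b,D,a,I,A,B,C,G,E]
After op 8 (rotate(-1)): offset=4, physical=[A,B,C,G,E,b,D,a,I], logical=[E,b,D,a,I,A,B,C,G]
After op 9 (rotate(-1)): offset=3, physical=[A,B,C,G,E,b,D,a,I], logical=[G,E,b,D,a,I,A,B,C]
After op 10 (rotate(+2)): offset=5, physical=[A,B,C,G,E,b,D,a,I], logical=[b,D,a,I,A,B,C,G,E]
After op 11 (replace(3, 'm')): offset=5, physical=[A,B,C,G,E,b,D,a,m], logical=[b,D,a,m,A,B,C,G,E]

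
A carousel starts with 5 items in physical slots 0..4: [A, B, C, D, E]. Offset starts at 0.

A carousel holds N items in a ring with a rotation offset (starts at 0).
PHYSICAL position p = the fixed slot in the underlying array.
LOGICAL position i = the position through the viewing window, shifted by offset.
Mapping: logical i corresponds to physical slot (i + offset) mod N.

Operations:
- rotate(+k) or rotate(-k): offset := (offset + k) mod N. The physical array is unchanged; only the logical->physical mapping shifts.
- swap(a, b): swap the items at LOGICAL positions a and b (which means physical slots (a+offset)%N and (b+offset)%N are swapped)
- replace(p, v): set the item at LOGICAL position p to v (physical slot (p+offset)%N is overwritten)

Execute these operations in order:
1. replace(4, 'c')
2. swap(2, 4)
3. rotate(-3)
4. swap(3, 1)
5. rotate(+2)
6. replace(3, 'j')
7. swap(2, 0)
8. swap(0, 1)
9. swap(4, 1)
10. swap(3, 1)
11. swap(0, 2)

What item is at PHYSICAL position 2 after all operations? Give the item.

After op 1 (replace(4, 'c')): offset=0, physical=[A,B,C,D,c], logical=[A,B,C,D,c]
After op 2 (swap(2, 4)): offset=0, physical=[A,B,c,D,C], logical=[A,B,c,D,C]
After op 3 (rotate(-3)): offset=2, physical=[A,B,c,D,C], logical=[c,D,C,A,B]
After op 4 (swap(3, 1)): offset=2, physical=[D,B,c,A,C], logical=[c,A,C,D,B]
After op 5 (rotate(+2)): offset=4, physical=[D,B,c,A,C], logical=[C,D,B,c,A]
After op 6 (replace(3, 'j')): offset=4, physical=[D,B,j,A,C], logical=[C,D,B,j,A]
After op 7 (swap(2, 0)): offset=4, physical=[D,C,j,A,B], logical=[B,D,C,j,A]
After op 8 (swap(0, 1)): offset=4, physical=[B,C,j,A,D], logical=[D,B,C,j,A]
After op 9 (swap(4, 1)): offset=4, physical=[A,C,j,B,D], logical=[D,A,C,j,B]
After op 10 (swap(3, 1)): offset=4, physical=[j,C,A,B,D], logical=[D,j,C,A,B]
After op 11 (swap(0, 2)): offset=4, physical=[j,D,A,B,C], logical=[C,j,D,A,B]

Answer: A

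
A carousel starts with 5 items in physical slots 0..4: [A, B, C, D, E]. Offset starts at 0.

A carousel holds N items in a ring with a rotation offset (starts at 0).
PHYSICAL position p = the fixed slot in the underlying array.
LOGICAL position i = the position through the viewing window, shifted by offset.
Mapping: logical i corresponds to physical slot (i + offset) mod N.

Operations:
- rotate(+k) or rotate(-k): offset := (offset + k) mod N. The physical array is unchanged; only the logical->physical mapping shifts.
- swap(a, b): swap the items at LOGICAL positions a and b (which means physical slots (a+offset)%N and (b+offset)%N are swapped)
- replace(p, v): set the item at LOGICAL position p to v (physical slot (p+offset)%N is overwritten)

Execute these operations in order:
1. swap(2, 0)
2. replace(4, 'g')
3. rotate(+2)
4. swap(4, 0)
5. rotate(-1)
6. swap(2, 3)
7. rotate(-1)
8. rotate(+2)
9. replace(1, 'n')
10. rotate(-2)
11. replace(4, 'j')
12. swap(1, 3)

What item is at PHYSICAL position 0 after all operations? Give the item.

Answer: C

Derivation:
After op 1 (swap(2, 0)): offset=0, physical=[C,B,A,D,E], logical=[C,B,A,D,E]
After op 2 (replace(4, 'g')): offset=0, physical=[C,B,A,D,g], logical=[C,B,A,D,g]
After op 3 (rotate(+2)): offset=2, physical=[C,B,A,D,g], logical=[A,D,g,C,B]
After op 4 (swap(4, 0)): offset=2, physical=[C,A,B,D,g], logical=[B,D,g,C,A]
After op 5 (rotate(-1)): offset=1, physical=[C,A,B,D,g], logical=[A,B,D,g,C]
After op 6 (swap(2, 3)): offset=1, physical=[C,A,B,g,D], logical=[A,B,g,D,C]
After op 7 (rotate(-1)): offset=0, physical=[C,A,B,g,D], logical=[C,A,B,g,D]
After op 8 (rotate(+2)): offset=2, physical=[C,A,B,g,D], logical=[B,g,D,C,A]
After op 9 (replace(1, 'n')): offset=2, physical=[C,A,B,n,D], logical=[B,n,D,C,A]
After op 10 (rotate(-2)): offset=0, physical=[C,A,B,n,D], logical=[C,A,B,n,D]
After op 11 (replace(4, 'j')): offset=0, physical=[C,A,B,n,j], logical=[C,A,B,n,j]
After op 12 (swap(1, 3)): offset=0, physical=[C,n,B,A,j], logical=[C,n,B,A,j]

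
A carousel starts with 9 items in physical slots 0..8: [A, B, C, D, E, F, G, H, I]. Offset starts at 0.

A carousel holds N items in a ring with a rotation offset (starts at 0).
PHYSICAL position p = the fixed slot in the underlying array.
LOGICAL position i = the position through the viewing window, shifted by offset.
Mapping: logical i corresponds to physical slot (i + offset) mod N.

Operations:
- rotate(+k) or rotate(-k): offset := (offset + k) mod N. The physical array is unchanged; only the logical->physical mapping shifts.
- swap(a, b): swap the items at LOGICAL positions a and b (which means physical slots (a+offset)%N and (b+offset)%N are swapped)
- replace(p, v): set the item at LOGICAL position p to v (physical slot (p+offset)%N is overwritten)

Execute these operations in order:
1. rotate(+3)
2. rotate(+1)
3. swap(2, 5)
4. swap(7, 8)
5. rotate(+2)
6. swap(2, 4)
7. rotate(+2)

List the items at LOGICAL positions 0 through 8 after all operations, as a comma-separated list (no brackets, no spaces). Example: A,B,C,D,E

After op 1 (rotate(+3)): offset=3, physical=[A,B,C,D,E,F,G,H,I], logical=[D,E,F,G,H,I,A,B,C]
After op 2 (rotate(+1)): offset=4, physical=[A,B,C,D,E,F,G,H,I], logical=[E,F,G,H,I,A,B,C,D]
After op 3 (swap(2, 5)): offset=4, physical=[G,B,C,D,E,F,A,H,I], logical=[E,F,A,H,I,G,B,C,D]
After op 4 (swap(7, 8)): offset=4, physical=[G,B,D,C,E,F,A,H,I], logical=[E,F,A,H,I,G,B,D,C]
After op 5 (rotate(+2)): offset=6, physical=[G,B,D,C,E,F,A,H,I], logical=[A,H,I,G,B,D,C,E,F]
After op 6 (swap(2, 4)): offset=6, physical=[G,I,D,C,E,F,A,H,B], logical=[A,H,B,G,I,D,C,E,F]
After op 7 (rotate(+2)): offset=8, physical=[G,I,D,C,E,F,A,H,B], logical=[B,G,I,D,C,E,F,A,H]

Answer: B,G,I,D,C,E,F,A,H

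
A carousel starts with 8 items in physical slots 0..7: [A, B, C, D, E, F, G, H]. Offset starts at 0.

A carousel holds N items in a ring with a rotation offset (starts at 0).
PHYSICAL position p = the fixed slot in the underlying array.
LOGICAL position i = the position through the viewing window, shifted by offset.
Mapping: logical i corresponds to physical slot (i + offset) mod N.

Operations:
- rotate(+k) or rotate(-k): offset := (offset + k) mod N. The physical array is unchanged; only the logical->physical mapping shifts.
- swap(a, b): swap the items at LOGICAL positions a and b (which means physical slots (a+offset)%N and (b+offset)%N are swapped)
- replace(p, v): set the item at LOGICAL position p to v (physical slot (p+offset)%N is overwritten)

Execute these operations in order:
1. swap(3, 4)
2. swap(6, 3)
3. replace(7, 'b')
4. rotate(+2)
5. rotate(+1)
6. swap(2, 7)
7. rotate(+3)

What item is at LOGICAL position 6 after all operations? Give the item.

After op 1 (swap(3, 4)): offset=0, physical=[A,B,C,E,D,F,G,H], logical=[A,B,C,E,D,F,G,H]
After op 2 (swap(6, 3)): offset=0, physical=[A,B,C,G,D,F,E,H], logical=[A,B,C,G,D,F,E,H]
After op 3 (replace(7, 'b')): offset=0, physical=[A,B,C,G,D,F,E,b], logical=[A,B,C,G,D,F,E,b]
After op 4 (rotate(+2)): offset=2, physical=[A,B,C,G,D,F,E,b], logical=[C,G,D,F,E,b,A,B]
After op 5 (rotate(+1)): offset=3, physical=[A,B,C,G,D,F,E,b], logical=[G,D,F,E,b,A,B,C]
After op 6 (swap(2, 7)): offset=3, physical=[A,B,F,G,D,C,E,b], logical=[G,D,C,E,b,A,B,F]
After op 7 (rotate(+3)): offset=6, physical=[A,B,F,G,D,C,E,b], logical=[E,b,A,B,F,G,D,C]

Answer: D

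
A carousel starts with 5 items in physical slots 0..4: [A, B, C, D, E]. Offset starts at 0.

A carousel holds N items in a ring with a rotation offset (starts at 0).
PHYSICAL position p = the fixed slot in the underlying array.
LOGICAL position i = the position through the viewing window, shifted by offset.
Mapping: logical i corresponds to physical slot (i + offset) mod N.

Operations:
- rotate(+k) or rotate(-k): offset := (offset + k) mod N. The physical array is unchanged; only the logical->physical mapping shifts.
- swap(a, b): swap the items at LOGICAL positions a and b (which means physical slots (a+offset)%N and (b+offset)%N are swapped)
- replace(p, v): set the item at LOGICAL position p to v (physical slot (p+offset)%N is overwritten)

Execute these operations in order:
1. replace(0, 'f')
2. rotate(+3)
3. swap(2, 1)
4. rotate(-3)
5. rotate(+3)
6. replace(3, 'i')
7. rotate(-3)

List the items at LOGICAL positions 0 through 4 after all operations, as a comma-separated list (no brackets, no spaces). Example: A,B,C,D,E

Answer: E,i,C,D,f

Derivation:
After op 1 (replace(0, 'f')): offset=0, physical=[f,B,C,D,E], logical=[f,B,C,D,E]
After op 2 (rotate(+3)): offset=3, physical=[f,B,C,D,E], logical=[D,E,f,B,C]
After op 3 (swap(2, 1)): offset=3, physical=[E,B,C,D,f], logical=[D,f,E,B,C]
After op 4 (rotate(-3)): offset=0, physical=[E,B,C,D,f], logical=[E,B,C,D,f]
After op 5 (rotate(+3)): offset=3, physical=[E,B,C,D,f], logical=[D,f,E,B,C]
After op 6 (replace(3, 'i')): offset=3, physical=[E,i,C,D,f], logical=[D,f,E,i,C]
After op 7 (rotate(-3)): offset=0, physical=[E,i,C,D,f], logical=[E,i,C,D,f]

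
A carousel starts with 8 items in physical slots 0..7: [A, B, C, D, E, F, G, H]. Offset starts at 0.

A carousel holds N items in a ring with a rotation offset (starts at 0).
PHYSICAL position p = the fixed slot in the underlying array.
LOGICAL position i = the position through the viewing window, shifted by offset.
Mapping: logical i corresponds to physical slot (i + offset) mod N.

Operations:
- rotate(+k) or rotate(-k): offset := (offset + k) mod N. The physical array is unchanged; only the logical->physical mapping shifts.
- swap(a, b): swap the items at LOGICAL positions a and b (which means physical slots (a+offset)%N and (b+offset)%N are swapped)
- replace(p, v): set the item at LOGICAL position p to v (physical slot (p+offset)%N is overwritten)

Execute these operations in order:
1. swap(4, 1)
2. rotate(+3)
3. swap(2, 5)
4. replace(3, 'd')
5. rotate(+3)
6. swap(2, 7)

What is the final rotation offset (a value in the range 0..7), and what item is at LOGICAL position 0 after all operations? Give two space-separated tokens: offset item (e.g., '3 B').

Answer: 6 d

Derivation:
After op 1 (swap(4, 1)): offset=0, physical=[A,E,C,D,B,F,G,H], logical=[A,E,C,D,B,F,G,H]
After op 2 (rotate(+3)): offset=3, physical=[A,E,C,D,B,F,G,H], logical=[D,B,F,G,H,A,E,C]
After op 3 (swap(2, 5)): offset=3, physical=[F,E,C,D,B,A,G,H], logical=[D,B,A,G,H,F,E,C]
After op 4 (replace(3, 'd')): offset=3, physical=[F,E,C,D,B,A,d,H], logical=[D,B,A,d,H,F,E,C]
After op 5 (rotate(+3)): offset=6, physical=[F,E,C,D,B,A,d,H], logical=[d,H,F,E,C,D,B,A]
After op 6 (swap(2, 7)): offset=6, physical=[A,E,C,D,B,F,d,H], logical=[d,H,A,E,C,D,B,F]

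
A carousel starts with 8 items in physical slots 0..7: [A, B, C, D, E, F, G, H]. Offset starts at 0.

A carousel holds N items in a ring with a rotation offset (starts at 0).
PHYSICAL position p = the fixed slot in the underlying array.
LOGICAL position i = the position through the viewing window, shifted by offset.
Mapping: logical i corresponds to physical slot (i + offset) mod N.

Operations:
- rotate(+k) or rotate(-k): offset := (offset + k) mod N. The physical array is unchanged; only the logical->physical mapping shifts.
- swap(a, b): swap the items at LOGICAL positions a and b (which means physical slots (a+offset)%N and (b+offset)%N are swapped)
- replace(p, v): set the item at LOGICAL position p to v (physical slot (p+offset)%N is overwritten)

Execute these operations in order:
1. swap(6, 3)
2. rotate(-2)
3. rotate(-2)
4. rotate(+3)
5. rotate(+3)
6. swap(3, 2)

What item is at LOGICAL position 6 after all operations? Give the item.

After op 1 (swap(6, 3)): offset=0, physical=[A,B,C,G,E,F,D,H], logical=[A,B,C,G,E,F,D,H]
After op 2 (rotate(-2)): offset=6, physical=[A,B,C,G,E,F,D,H], logical=[D,H,A,B,C,G,E,F]
After op 3 (rotate(-2)): offset=4, physical=[A,B,C,G,E,F,D,H], logical=[E,F,D,H,A,B,C,G]
After op 4 (rotate(+3)): offset=7, physical=[A,B,C,G,E,F,D,H], logical=[H,A,B,C,G,E,F,D]
After op 5 (rotate(+3)): offset=2, physical=[A,B,C,G,E,F,D,H], logical=[C,G,E,F,D,H,A,B]
After op 6 (swap(3, 2)): offset=2, physical=[A,B,C,G,F,E,D,H], logical=[C,G,F,E,D,H,A,B]

Answer: A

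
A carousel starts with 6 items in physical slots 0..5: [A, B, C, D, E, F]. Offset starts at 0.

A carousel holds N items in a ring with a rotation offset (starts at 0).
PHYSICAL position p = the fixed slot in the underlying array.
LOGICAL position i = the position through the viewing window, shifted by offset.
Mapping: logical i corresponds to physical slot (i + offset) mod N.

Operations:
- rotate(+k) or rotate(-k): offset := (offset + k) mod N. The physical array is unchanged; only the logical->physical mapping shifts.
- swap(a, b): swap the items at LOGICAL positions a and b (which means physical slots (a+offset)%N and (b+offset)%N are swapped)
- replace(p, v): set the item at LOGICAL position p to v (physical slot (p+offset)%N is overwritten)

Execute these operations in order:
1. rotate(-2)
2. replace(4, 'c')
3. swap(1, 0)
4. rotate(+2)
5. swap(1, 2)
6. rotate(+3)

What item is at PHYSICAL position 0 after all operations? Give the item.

Answer: A

Derivation:
After op 1 (rotate(-2)): offset=4, physical=[A,B,C,D,E,F], logical=[E,F,A,B,C,D]
After op 2 (replace(4, 'c')): offset=4, physical=[A,B,c,D,E,F], logical=[E,F,A,B,c,D]
After op 3 (swap(1, 0)): offset=4, physical=[A,B,c,D,F,E], logical=[F,E,A,B,c,D]
After op 4 (rotate(+2)): offset=0, physical=[A,B,c,D,F,E], logical=[A,B,c,D,F,E]
After op 5 (swap(1, 2)): offset=0, physical=[A,c,B,D,F,E], logical=[A,c,B,D,F,E]
After op 6 (rotate(+3)): offset=3, physical=[A,c,B,D,F,E], logical=[D,F,E,A,c,B]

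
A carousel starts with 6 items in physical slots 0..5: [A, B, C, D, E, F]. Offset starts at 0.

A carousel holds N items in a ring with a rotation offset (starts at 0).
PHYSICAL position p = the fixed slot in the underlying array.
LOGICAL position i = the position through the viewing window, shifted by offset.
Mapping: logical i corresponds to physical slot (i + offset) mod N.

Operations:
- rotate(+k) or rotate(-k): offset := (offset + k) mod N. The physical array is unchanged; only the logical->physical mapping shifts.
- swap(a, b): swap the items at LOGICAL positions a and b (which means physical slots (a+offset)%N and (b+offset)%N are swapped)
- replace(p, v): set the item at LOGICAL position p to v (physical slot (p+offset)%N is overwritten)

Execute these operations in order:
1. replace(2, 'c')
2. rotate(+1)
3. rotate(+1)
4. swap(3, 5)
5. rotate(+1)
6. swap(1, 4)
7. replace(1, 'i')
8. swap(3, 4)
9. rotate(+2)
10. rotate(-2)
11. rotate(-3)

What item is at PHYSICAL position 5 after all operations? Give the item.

After op 1 (replace(2, 'c')): offset=0, physical=[A,B,c,D,E,F], logical=[A,B,c,D,E,F]
After op 2 (rotate(+1)): offset=1, physical=[A,B,c,D,E,F], logical=[B,c,D,E,F,A]
After op 3 (rotate(+1)): offset=2, physical=[A,B,c,D,E,F], logical=[c,D,E,F,A,B]
After op 4 (swap(3, 5)): offset=2, physical=[A,F,c,D,E,B], logical=[c,D,E,B,A,F]
After op 5 (rotate(+1)): offset=3, physical=[A,F,c,D,E,B], logical=[D,E,B,A,F,c]
After op 6 (swap(1, 4)): offset=3, physical=[A,E,c,D,F,B], logical=[D,F,B,A,E,c]
After op 7 (replace(1, 'i')): offset=3, physical=[A,E,c,D,i,B], logical=[D,i,B,A,E,c]
After op 8 (swap(3, 4)): offset=3, physical=[E,A,c,D,i,B], logical=[D,i,B,E,A,c]
After op 9 (rotate(+2)): offset=5, physical=[E,A,c,D,i,B], logical=[B,E,A,c,D,i]
After op 10 (rotate(-2)): offset=3, physical=[E,A,c,D,i,B], logical=[D,i,B,E,A,c]
After op 11 (rotate(-3)): offset=0, physical=[E,A,c,D,i,B], logical=[E,A,c,D,i,B]

Answer: B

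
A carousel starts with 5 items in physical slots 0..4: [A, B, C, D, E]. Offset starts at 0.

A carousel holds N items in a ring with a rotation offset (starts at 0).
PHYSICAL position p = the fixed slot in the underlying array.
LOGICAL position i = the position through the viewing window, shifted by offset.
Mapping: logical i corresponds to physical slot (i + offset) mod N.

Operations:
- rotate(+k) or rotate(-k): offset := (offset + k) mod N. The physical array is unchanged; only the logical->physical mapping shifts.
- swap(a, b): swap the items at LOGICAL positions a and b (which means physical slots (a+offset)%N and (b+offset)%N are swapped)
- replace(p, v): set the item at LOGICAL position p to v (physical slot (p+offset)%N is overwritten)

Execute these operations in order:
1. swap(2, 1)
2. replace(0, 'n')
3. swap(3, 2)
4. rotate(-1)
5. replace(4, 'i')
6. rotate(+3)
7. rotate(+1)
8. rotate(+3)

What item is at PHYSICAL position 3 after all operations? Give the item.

After op 1 (swap(2, 1)): offset=0, physical=[A,C,B,D,E], logical=[A,C,B,D,E]
After op 2 (replace(0, 'n')): offset=0, physical=[n,C,B,D,E], logical=[n,C,B,D,E]
After op 3 (swap(3, 2)): offset=0, physical=[n,C,D,B,E], logical=[n,C,D,B,E]
After op 4 (rotate(-1)): offset=4, physical=[n,C,D,B,E], logical=[E,n,C,D,B]
After op 5 (replace(4, 'i')): offset=4, physical=[n,C,D,i,E], logical=[E,n,C,D,i]
After op 6 (rotate(+3)): offset=2, physical=[n,C,D,i,E], logical=[D,i,E,n,C]
After op 7 (rotate(+1)): offset=3, physical=[n,C,D,i,E], logical=[i,E,n,C,D]
After op 8 (rotate(+3)): offset=1, physical=[n,C,D,i,E], logical=[C,D,i,E,n]

Answer: i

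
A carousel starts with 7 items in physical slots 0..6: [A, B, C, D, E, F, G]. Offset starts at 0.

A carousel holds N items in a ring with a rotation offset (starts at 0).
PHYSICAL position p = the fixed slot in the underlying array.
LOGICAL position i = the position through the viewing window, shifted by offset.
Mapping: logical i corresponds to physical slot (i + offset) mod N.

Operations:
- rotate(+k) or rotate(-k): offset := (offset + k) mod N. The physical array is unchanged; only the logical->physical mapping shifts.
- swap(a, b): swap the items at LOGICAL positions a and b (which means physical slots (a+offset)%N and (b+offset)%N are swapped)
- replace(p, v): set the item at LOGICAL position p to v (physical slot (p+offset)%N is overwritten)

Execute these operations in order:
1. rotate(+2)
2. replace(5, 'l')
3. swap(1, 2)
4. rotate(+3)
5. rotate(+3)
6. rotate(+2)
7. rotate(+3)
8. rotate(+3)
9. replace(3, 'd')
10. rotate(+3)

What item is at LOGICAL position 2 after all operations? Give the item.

Answer: l

Derivation:
After op 1 (rotate(+2)): offset=2, physical=[A,B,C,D,E,F,G], logical=[C,D,E,F,G,A,B]
After op 2 (replace(5, 'l')): offset=2, physical=[l,B,C,D,E,F,G], logical=[C,D,E,F,G,l,B]
After op 3 (swap(1, 2)): offset=2, physical=[l,B,C,E,D,F,G], logical=[C,E,D,F,G,l,B]
After op 4 (rotate(+3)): offset=5, physical=[l,B,C,E,D,F,G], logical=[F,G,l,B,C,E,D]
After op 5 (rotate(+3)): offset=1, physical=[l,B,C,E,D,F,G], logical=[B,C,E,D,F,G,l]
After op 6 (rotate(+2)): offset=3, physical=[l,B,C,E,D,F,G], logical=[E,D,F,G,l,B,C]
After op 7 (rotate(+3)): offset=6, physical=[l,B,C,E,D,F,G], logical=[G,l,B,C,E,D,F]
After op 8 (rotate(+3)): offset=2, physical=[l,B,C,E,D,F,G], logical=[C,E,D,F,G,l,B]
After op 9 (replace(3, 'd')): offset=2, physical=[l,B,C,E,D,d,G], logical=[C,E,D,d,G,l,B]
After op 10 (rotate(+3)): offset=5, physical=[l,B,C,E,D,d,G], logical=[d,G,l,B,C,E,D]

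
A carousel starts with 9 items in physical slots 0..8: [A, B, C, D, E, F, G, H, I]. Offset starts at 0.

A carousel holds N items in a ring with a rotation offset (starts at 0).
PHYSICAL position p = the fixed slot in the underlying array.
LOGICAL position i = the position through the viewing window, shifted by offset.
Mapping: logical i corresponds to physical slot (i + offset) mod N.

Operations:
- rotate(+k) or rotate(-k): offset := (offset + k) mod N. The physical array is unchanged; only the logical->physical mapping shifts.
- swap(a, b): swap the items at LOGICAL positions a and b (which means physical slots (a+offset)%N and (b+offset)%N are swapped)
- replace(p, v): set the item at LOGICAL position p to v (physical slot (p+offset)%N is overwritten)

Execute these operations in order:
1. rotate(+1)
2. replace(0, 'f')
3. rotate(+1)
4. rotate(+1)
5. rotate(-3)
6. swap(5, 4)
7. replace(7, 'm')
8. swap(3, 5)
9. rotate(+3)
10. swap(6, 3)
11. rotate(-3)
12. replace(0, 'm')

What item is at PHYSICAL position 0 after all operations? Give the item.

Answer: m

Derivation:
After op 1 (rotate(+1)): offset=1, physical=[A,B,C,D,E,F,G,H,I], logical=[B,C,D,E,F,G,H,I,A]
After op 2 (replace(0, 'f')): offset=1, physical=[A,f,C,D,E,F,G,H,I], logical=[f,C,D,E,F,G,H,I,A]
After op 3 (rotate(+1)): offset=2, physical=[A,f,C,D,E,F,G,H,I], logical=[C,D,E,F,G,H,I,A,f]
After op 4 (rotate(+1)): offset=3, physical=[A,f,C,D,E,F,G,H,I], logical=[D,E,F,G,H,I,A,f,C]
After op 5 (rotate(-3)): offset=0, physical=[A,f,C,D,E,F,G,H,I], logical=[A,f,C,D,E,F,G,H,I]
After op 6 (swap(5, 4)): offset=0, physical=[A,f,C,D,F,E,G,H,I], logical=[A,f,C,D,F,E,G,H,I]
After op 7 (replace(7, 'm')): offset=0, physical=[A,f,C,D,F,E,G,m,I], logical=[A,f,C,D,F,E,G,m,I]
After op 8 (swap(3, 5)): offset=0, physical=[A,f,C,E,F,D,G,m,I], logical=[A,f,C,E,F,D,G,m,I]
After op 9 (rotate(+3)): offset=3, physical=[A,f,C,E,F,D,G,m,I], logical=[E,F,D,G,m,I,A,f,C]
After op 10 (swap(6, 3)): offset=3, physical=[G,f,C,E,F,D,A,m,I], logical=[E,F,D,A,m,I,G,f,C]
After op 11 (rotate(-3)): offset=0, physical=[G,f,C,E,F,D,A,m,I], logical=[G,f,C,E,F,D,A,m,I]
After op 12 (replace(0, 'm')): offset=0, physical=[m,f,C,E,F,D,A,m,I], logical=[m,f,C,E,F,D,A,m,I]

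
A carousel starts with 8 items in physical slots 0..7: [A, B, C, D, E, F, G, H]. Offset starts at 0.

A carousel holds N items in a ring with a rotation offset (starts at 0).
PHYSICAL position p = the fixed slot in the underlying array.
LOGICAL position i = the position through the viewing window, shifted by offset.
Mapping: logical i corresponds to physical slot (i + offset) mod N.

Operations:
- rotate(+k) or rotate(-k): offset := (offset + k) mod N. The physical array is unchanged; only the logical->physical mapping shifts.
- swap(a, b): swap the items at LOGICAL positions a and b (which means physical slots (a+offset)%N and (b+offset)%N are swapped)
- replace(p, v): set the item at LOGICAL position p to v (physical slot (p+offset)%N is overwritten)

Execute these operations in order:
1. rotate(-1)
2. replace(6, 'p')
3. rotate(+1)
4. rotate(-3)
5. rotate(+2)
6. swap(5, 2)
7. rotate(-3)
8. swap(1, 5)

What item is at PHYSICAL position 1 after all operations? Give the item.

Answer: p

Derivation:
After op 1 (rotate(-1)): offset=7, physical=[A,B,C,D,E,F,G,H], logical=[H,A,B,C,D,E,F,G]
After op 2 (replace(6, 'p')): offset=7, physical=[A,B,C,D,E,p,G,H], logical=[H,A,B,C,D,E,p,G]
After op 3 (rotate(+1)): offset=0, physical=[A,B,C,D,E,p,G,H], logical=[A,B,C,D,E,p,G,H]
After op 4 (rotate(-3)): offset=5, physical=[A,B,C,D,E,p,G,H], logical=[p,G,H,A,B,C,D,E]
After op 5 (rotate(+2)): offset=7, physical=[A,B,C,D,E,p,G,H], logical=[H,A,B,C,D,E,p,G]
After op 6 (swap(5, 2)): offset=7, physical=[A,E,C,D,B,p,G,H], logical=[H,A,E,C,D,B,p,G]
After op 7 (rotate(-3)): offset=4, physical=[A,E,C,D,B,p,G,H], logical=[B,p,G,H,A,E,C,D]
After op 8 (swap(1, 5)): offset=4, physical=[A,p,C,D,B,E,G,H], logical=[B,E,G,H,A,p,C,D]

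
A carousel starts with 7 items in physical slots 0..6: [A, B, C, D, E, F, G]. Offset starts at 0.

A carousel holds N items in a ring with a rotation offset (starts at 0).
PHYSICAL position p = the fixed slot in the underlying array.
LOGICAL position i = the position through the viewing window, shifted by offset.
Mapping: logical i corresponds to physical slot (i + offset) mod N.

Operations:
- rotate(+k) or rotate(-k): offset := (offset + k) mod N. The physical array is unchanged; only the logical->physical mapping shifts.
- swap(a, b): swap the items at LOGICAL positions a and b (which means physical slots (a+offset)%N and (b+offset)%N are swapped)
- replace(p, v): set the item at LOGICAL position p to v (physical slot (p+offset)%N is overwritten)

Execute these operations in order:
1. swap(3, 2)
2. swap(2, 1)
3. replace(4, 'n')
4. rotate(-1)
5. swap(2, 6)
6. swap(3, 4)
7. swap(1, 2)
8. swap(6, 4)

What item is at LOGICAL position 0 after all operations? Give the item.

After op 1 (swap(3, 2)): offset=0, physical=[A,B,D,C,E,F,G], logical=[A,B,D,C,E,F,G]
After op 2 (swap(2, 1)): offset=0, physical=[A,D,B,C,E,F,G], logical=[A,D,B,C,E,F,G]
After op 3 (replace(4, 'n')): offset=0, physical=[A,D,B,C,n,F,G], logical=[A,D,B,C,n,F,G]
After op 4 (rotate(-1)): offset=6, physical=[A,D,B,C,n,F,G], logical=[G,A,D,B,C,n,F]
After op 5 (swap(2, 6)): offset=6, physical=[A,F,B,C,n,D,G], logical=[G,A,F,B,C,n,D]
After op 6 (swap(3, 4)): offset=6, physical=[A,F,C,B,n,D,G], logical=[G,A,F,C,B,n,D]
After op 7 (swap(1, 2)): offset=6, physical=[F,A,C,B,n,D,G], logical=[G,F,A,C,B,n,D]
After op 8 (swap(6, 4)): offset=6, physical=[F,A,C,D,n,B,G], logical=[G,F,A,C,D,n,B]

Answer: G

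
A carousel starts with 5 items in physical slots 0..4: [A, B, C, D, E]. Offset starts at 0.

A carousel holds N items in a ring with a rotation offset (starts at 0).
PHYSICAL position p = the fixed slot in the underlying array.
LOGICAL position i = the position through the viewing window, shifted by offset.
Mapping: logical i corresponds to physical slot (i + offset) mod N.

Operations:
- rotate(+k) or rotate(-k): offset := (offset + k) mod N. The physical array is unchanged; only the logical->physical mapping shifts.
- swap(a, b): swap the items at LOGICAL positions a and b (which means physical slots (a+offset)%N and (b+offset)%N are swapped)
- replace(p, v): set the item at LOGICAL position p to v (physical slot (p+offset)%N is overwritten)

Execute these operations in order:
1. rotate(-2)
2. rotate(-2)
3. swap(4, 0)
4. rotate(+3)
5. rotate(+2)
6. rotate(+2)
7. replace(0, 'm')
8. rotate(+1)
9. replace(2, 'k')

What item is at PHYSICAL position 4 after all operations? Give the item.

Answer: E

Derivation:
After op 1 (rotate(-2)): offset=3, physical=[A,B,C,D,E], logical=[D,E,A,B,C]
After op 2 (rotate(-2)): offset=1, physical=[A,B,C,D,E], logical=[B,C,D,E,A]
After op 3 (swap(4, 0)): offset=1, physical=[B,A,C,D,E], logical=[A,C,D,E,B]
After op 4 (rotate(+3)): offset=4, physical=[B,A,C,D,E], logical=[E,B,A,C,D]
After op 5 (rotate(+2)): offset=1, physical=[B,A,C,D,E], logical=[A,C,D,E,B]
After op 6 (rotate(+2)): offset=3, physical=[B,A,C,D,E], logical=[D,E,B,A,C]
After op 7 (replace(0, 'm')): offset=3, physical=[B,A,C,m,E], logical=[m,E,B,A,C]
After op 8 (rotate(+1)): offset=4, physical=[B,A,C,m,E], logical=[E,B,A,C,m]
After op 9 (replace(2, 'k')): offset=4, physical=[B,k,C,m,E], logical=[E,B,k,C,m]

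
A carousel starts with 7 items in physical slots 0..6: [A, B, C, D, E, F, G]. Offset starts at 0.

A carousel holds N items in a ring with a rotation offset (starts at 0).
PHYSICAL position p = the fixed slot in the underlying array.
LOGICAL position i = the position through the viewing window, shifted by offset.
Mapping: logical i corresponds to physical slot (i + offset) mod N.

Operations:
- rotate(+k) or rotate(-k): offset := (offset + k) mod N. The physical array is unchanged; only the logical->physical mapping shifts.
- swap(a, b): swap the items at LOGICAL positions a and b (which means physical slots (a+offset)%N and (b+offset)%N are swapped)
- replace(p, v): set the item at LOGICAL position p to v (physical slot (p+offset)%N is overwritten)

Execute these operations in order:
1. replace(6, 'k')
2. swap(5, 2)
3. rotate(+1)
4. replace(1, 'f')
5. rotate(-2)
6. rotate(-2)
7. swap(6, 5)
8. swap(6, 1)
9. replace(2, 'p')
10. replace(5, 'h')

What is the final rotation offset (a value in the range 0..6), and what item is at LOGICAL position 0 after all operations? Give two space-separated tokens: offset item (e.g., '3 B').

After op 1 (replace(6, 'k')): offset=0, physical=[A,B,C,D,E,F,k], logical=[A,B,C,D,E,F,k]
After op 2 (swap(5, 2)): offset=0, physical=[A,B,F,D,E,C,k], logical=[A,B,F,D,E,C,k]
After op 3 (rotate(+1)): offset=1, physical=[A,B,F,D,E,C,k], logical=[B,F,D,E,C,k,A]
After op 4 (replace(1, 'f')): offset=1, physical=[A,B,f,D,E,C,k], logical=[B,f,D,E,C,k,A]
After op 5 (rotate(-2)): offset=6, physical=[A,B,f,D,E,C,k], logical=[k,A,B,f,D,E,C]
After op 6 (rotate(-2)): offset=4, physical=[A,B,f,D,E,C,k], logical=[E,C,k,A,B,f,D]
After op 7 (swap(6, 5)): offset=4, physical=[A,B,D,f,E,C,k], logical=[E,C,k,A,B,D,f]
After op 8 (swap(6, 1)): offset=4, physical=[A,B,D,C,E,f,k], logical=[E,f,k,A,B,D,C]
After op 9 (replace(2, 'p')): offset=4, physical=[A,B,D,C,E,f,p], logical=[E,f,p,A,B,D,C]
After op 10 (replace(5, 'h')): offset=4, physical=[A,B,h,C,E,f,p], logical=[E,f,p,A,B,h,C]

Answer: 4 E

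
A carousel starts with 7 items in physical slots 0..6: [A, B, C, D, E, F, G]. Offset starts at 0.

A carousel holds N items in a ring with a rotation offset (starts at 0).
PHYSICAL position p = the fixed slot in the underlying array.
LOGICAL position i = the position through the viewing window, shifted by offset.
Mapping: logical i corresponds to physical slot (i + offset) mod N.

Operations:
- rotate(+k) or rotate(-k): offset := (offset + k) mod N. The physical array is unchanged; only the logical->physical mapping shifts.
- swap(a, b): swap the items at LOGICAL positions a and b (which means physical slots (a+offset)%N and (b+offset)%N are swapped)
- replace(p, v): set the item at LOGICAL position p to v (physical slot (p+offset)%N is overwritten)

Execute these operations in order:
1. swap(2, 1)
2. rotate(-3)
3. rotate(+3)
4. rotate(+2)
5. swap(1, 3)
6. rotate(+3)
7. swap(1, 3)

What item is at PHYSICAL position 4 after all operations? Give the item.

Answer: E

Derivation:
After op 1 (swap(2, 1)): offset=0, physical=[A,C,B,D,E,F,G], logical=[A,C,B,D,E,F,G]
After op 2 (rotate(-3)): offset=4, physical=[A,C,B,D,E,F,G], logical=[E,F,G,A,C,B,D]
After op 3 (rotate(+3)): offset=0, physical=[A,C,B,D,E,F,G], logical=[A,C,B,D,E,F,G]
After op 4 (rotate(+2)): offset=2, physical=[A,C,B,D,E,F,G], logical=[B,D,E,F,G,A,C]
After op 5 (swap(1, 3)): offset=2, physical=[A,C,B,F,E,D,G], logical=[B,F,E,D,G,A,C]
After op 6 (rotate(+3)): offset=5, physical=[A,C,B,F,E,D,G], logical=[D,G,A,C,B,F,E]
After op 7 (swap(1, 3)): offset=5, physical=[A,G,B,F,E,D,C], logical=[D,C,A,G,B,F,E]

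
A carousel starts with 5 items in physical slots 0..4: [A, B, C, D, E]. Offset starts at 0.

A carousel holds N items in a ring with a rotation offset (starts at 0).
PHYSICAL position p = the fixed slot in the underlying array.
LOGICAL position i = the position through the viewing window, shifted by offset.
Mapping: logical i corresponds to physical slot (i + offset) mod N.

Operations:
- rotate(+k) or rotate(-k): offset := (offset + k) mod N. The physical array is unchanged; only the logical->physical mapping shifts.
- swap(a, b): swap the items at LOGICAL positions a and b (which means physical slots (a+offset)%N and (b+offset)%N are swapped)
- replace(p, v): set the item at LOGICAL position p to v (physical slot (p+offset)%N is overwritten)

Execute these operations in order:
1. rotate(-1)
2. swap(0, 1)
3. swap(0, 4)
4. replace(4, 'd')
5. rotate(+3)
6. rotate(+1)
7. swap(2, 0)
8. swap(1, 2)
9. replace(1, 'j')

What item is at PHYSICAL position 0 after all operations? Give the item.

After op 1 (rotate(-1)): offset=4, physical=[A,B,C,D,E], logical=[E,A,B,C,D]
After op 2 (swap(0, 1)): offset=4, physical=[E,B,C,D,A], logical=[A,E,B,C,D]
After op 3 (swap(0, 4)): offset=4, physical=[E,B,C,A,D], logical=[D,E,B,C,A]
After op 4 (replace(4, 'd')): offset=4, physical=[E,B,C,d,D], logical=[D,E,B,C,d]
After op 5 (rotate(+3)): offset=2, physical=[E,B,C,d,D], logical=[C,d,D,E,B]
After op 6 (rotate(+1)): offset=3, physical=[E,B,C,d,D], logical=[d,D,E,B,C]
After op 7 (swap(2, 0)): offset=3, physical=[d,B,C,E,D], logical=[E,D,d,B,C]
After op 8 (swap(1, 2)): offset=3, physical=[D,B,C,E,d], logical=[E,d,D,B,C]
After op 9 (replace(1, 'j')): offset=3, physical=[D,B,C,E,j], logical=[E,j,D,B,C]

Answer: D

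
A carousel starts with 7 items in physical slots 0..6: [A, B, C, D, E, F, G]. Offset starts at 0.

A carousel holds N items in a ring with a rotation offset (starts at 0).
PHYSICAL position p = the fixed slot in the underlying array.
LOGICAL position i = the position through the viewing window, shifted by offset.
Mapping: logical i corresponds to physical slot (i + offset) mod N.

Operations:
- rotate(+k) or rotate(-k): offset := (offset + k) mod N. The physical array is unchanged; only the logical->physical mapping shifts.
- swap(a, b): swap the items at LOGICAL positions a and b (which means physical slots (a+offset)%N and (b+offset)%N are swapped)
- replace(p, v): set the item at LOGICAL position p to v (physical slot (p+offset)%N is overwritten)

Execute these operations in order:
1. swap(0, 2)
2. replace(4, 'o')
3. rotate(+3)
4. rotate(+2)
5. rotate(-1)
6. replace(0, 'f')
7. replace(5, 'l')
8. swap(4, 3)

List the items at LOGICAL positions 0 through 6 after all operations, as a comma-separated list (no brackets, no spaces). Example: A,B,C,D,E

Answer: f,F,G,B,C,l,D

Derivation:
After op 1 (swap(0, 2)): offset=0, physical=[C,B,A,D,E,F,G], logical=[C,B,A,D,E,F,G]
After op 2 (replace(4, 'o')): offset=0, physical=[C,B,A,D,o,F,G], logical=[C,B,A,D,o,F,G]
After op 3 (rotate(+3)): offset=3, physical=[C,B,A,D,o,F,G], logical=[D,o,F,G,C,B,A]
After op 4 (rotate(+2)): offset=5, physical=[C,B,A,D,o,F,G], logical=[F,G,C,B,A,D,o]
After op 5 (rotate(-1)): offset=4, physical=[C,B,A,D,o,F,G], logical=[o,F,G,C,B,A,D]
After op 6 (replace(0, 'f')): offset=4, physical=[C,B,A,D,f,F,G], logical=[f,F,G,C,B,A,D]
After op 7 (replace(5, 'l')): offset=4, physical=[C,B,l,D,f,F,G], logical=[f,F,G,C,B,l,D]
After op 8 (swap(4, 3)): offset=4, physical=[B,C,l,D,f,F,G], logical=[f,F,G,B,C,l,D]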